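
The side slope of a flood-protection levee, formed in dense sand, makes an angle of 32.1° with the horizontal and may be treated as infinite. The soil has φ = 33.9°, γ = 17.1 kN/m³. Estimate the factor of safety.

For a dry cohesionless infinite slope the factor of safety is FS = tanφ / tanβ.
FS = tan33.9° / tan32.1° = 0.6720 / 0.6273 = 1.071

FS = 1.07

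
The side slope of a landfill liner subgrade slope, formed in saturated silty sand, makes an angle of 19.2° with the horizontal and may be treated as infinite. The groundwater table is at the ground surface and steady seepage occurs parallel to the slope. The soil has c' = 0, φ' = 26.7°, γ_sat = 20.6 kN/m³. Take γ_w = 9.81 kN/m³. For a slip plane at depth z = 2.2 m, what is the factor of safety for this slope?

FS = 0.76

With seepage parallel to the slope and the water table at the surface, the effective normal stress on the slip plane uses the buoyant unit weight γ' = γ_sat − γ_w while the driving shear stress uses γ_sat:
FS = [c' + γ' z cos²β tanφ'] / [γ_sat z sinβ cosβ]
(For c' = 0 this reduces to FS = (γ'/γ_sat)·tanφ'/tanβ.)
γ' = 20.6 − 9.81 = 10.79 kN/m³
Numerator = 0.0 + 10.79·2.2·cos²19.2°·tan26.7° = 0.0 + 10.79·2.2·0.8918·0.5029 = 10.648 kPa
Denominator = 20.6·2.2·sin19.2°·cos19.2° = 20.6·2.2·0.3289·0.9444 = 14.075 kPa
FS = 10.648 / 14.075 = 0.756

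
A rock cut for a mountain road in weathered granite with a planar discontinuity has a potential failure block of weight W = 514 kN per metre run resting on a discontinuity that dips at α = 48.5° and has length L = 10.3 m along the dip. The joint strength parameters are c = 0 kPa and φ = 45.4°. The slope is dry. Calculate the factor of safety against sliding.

Resolving the block weight along and normal to the plane and applying the Mohr–Coulomb strength on the joint:
N' = W cosα = 514·cos48.5° = 340.6 kN/m
Driving force T = W sinα = 514·sin48.5° = 385.0 kN/m
Resisting force R = c·L + N'·tanφ = 0·10.3 + 340.6·tan45.4° = 0.0 + 345.4 = 345.4 kN/m
FS = R / T = 345.4 / 385.0 = 0.897

FS = 0.90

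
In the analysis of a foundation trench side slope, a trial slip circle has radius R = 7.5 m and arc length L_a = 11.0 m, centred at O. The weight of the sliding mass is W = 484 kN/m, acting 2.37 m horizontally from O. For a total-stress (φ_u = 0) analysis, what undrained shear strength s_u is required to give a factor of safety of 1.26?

s_u = 17.5 kPa

FS = s_u·L_a·R / (W·d), so s_u = FS·W·d / (L_a·R).
s_u = 1.26·484·2.37 / (11.00·7.5) = 1445.3 / 82.50 = 17.52 kPa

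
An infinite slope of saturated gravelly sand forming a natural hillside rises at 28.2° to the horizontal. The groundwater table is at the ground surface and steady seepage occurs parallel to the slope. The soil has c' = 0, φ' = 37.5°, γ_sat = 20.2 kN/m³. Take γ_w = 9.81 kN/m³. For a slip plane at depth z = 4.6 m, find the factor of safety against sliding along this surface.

FS = 0.74

With seepage parallel to the slope and the water table at the surface, the effective normal stress on the slip plane uses the buoyant unit weight γ' = γ_sat − γ_w while the driving shear stress uses γ_sat:
FS = [c' + γ' z cos²β tanφ'] / [γ_sat z sinβ cosβ]
(For c' = 0 this reduces to FS = (γ'/γ_sat)·tanφ'/tanβ.)
γ' = 20.2 − 9.81 = 10.39 kN/m³
Numerator = 0.0 + 10.39·4.6·cos²28.2°·tan37.5° = 0.0 + 10.39·4.6·0.7767·0.7673 = 28.484 kPa
Denominator = 20.2·4.6·sin28.2°·cos28.2° = 20.2·4.6·0.4726·0.8813 = 38.698 kPa
FS = 28.484 / 38.698 = 0.736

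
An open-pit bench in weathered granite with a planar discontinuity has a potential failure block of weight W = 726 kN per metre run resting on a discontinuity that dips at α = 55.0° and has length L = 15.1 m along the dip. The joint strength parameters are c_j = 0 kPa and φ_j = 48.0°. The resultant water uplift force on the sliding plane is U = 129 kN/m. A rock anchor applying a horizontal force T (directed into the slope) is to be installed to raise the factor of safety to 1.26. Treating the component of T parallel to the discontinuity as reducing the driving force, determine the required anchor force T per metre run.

Resolving forces along and normal to the sliding plane, with the horizontal anchor force T adding T·sinα to the effective normal force and T·cosα acting up the plane against the driving force:
FS = [c_jL + (W cosα − U + T sinα) tanφ_j] / [W sinα − T cosα]
Without the anchor: N' = 287.4 kN/m, driving T_d = 594.7 kN/m, resisting R = 0·15.1 + 287.4·tan48.0° = 319.2 kN/m, FS = 0.54.
Setting FS = 1.26 and solving for T:
1.26·(594.7 − T cos55.0°) = 319.2 + T sin55.0°·tan48.0°
T·(sin55.0°·tan48.0° + 1.26·cos55.0°) = 1.26·594.7 − 319.2
T·(0.8192·1.1106 + 1.26·0.5736) = 749.3 − 319.2 = 430.1
T·1.6325 = 430.1
T = 263.5 kN/m

T = 263 kN/m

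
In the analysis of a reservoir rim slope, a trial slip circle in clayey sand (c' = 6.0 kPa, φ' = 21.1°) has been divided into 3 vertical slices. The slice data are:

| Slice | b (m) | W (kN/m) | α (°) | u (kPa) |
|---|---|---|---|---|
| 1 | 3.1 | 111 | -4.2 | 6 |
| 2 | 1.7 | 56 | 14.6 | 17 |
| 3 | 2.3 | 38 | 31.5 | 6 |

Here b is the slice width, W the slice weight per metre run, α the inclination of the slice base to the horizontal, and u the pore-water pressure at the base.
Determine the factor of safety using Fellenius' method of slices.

FS = 3.74

Ordinary method of slices: FS = Σ[c'·Δl_i + (W_i cosα_i − u_i·Δl_i)·tanφ'] / Σ W_i sinα_i, with Δl_i = b_i / cosα_i.
Slice 1: Δl = 3.1/cos(-4.2°) = 3.108 m; N'_1 = 111·cos(-4.2°) − 6·3.108 = 92.1; c'Δl = 18.65; W sinα = -8.1
Slice 2: Δl = 1.7/cos14.6° = 1.757 m; N'_2 = 56·cos14.6° − 17·1.757 = 24.3; c'Δl = 10.54; W sinα = 14.1
Slice 3: Δl = 2.3/cos31.5° = 2.698 m; N'_3 = 38·cos31.5° − 6·2.698 = 16.2; c'Δl = 16.19; W sinα = 19.9
Σc'Δl = 45.4 kN/m; ΣN' = 132.6 kN/m; ΣW sinα = 25.8 kN/m
Resisting = 45.4 + 132.6·tan21.1° = 45.4 + 51.2 = 96.5 kN/m
FS = 96.5 / 25.8 = 3.736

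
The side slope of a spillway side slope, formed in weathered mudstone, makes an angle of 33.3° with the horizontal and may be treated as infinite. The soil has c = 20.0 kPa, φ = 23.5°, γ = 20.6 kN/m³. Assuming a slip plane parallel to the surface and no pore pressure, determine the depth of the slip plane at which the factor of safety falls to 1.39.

Setting FS = 1.39 in FS = [c + γz cos²β tanφ] / [γz sinβ cosβ] and solving for z:
z = c / [γ cosβ (FS·sinβ − cosβ·tanφ)]
  = 20.0 / [20.6·cos33.3°·(1.39·sin33.3° − cos33.3°·tan23.5°)]
  = 20.0 / [20.6·0.8358·(1.39·0.5490 − 0.8358·0.4348)]
  = 20.0 / 6.8823 = 2.906 m

z = 2.91 m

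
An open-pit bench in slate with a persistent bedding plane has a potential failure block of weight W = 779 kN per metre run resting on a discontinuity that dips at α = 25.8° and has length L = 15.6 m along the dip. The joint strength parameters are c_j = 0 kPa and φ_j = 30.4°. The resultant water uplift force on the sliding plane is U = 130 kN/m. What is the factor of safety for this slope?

FS = 0.99

Resolving the block weight along and normal to the plane and applying the Mohr–Coulomb strength on the joint:
N' = W cosα − U = 779·cos25.8° − 130 = 571.3 kN/m
Driving force T = W sinα = 779·sin25.8° = 339.0 kN/m
Resisting force R = c_j·L + N'·tanφ_j = 0·15.6 + 571.3·tan30.4° = 0.0 + 335.2 = 335.2 kN/m
FS = R / T = 335.2 / 339.0 = 0.989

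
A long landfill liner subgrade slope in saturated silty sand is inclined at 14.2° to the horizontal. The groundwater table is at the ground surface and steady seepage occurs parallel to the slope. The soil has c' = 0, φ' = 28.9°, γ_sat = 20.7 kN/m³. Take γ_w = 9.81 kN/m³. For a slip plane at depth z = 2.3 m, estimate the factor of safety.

With seepage parallel to the slope and the water table at the surface, the effective normal stress on the slip plane uses the buoyant unit weight γ' = γ_sat − γ_w while the driving shear stress uses γ_sat:
FS = [c' + γ' z cos²β tanφ'] / [γ_sat z sinβ cosβ]
(For c' = 0 this reduces to FS = (γ'/γ_sat)·tanφ'/tanβ.)
γ' = 20.7 − 9.81 = 10.89 kN/m³
Numerator = 0.0 + 10.89·2.3·cos²14.2°·tan28.9° = 0.0 + 10.89·2.3·0.9398·0.5520 = 12.995 kPa
Denominator = 20.7·2.3·sin14.2°·cos14.2° = 20.7·2.3·0.2453·0.9694 = 11.322 kPa
FS = 12.995 / 11.322 = 1.148

FS = 1.15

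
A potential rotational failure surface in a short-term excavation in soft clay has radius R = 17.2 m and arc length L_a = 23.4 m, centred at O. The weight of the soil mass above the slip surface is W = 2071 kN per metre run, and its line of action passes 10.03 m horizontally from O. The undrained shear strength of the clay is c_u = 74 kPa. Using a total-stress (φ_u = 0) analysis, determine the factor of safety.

FS = 1.43

Taking moments about the centre O, the resisting moment is provided by the undrained shear strength acting along the arc:
M_R = c_u·L_a·R = 74·23.40·17.2 = 29783.5 kN·m/m
M_D = W·d = 2071·10.03 = 20772.1 kN·m/m
FS = M_R / M_D = 29783.5 / 20772.1 = 1.434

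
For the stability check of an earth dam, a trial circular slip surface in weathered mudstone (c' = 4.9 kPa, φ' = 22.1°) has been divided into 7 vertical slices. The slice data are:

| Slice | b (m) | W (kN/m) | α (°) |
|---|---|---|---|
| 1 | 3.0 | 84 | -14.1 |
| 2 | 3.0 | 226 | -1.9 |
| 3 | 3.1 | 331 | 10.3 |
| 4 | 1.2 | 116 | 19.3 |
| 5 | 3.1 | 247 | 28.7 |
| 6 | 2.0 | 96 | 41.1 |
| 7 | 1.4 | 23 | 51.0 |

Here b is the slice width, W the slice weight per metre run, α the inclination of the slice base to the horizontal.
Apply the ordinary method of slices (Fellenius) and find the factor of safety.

Ordinary method of slices: FS = Σ[c'·Δl_i + (W_i cosα_i)·tanφ'] / Σ W_i sinα_i, with Δl_i = b_i / cosα_i.
Slice 1: Δl = 3.0/cos(-14.1°) = 3.093 m; N'_1 = 84·cos(-14.1°) = 81.5; c'Δl = 15.16; W sinα = -20.5
Slice 2: Δl = 3.0/cos(-1.9°) = 3.002 m; N'_2 = 226·cos(-1.9°) = 225.9; c'Δl = 14.71; W sinα = -7.5
Slice 3: Δl = 3.1/cos10.3° = 3.151 m; N'_3 = 331·cos10.3° = 325.7; c'Δl = 15.44; W sinα = 59.2
Slice 4: Δl = 1.2/cos19.3° = 1.271 m; N'_4 = 116·cos19.3° = 109.5; c'Δl = 6.23; W sinα = 38.3
Slice 5: Δl = 3.1/cos28.7° = 3.534 m; N'_5 = 247·cos28.7° = 216.7; c'Δl = 17.32; W sinα = 118.6
Slice 6: Δl = 2.0/cos41.1° = 2.654 m; N'_6 = 96·cos41.1° = 72.3; c'Δl = 13.00; W sinα = 63.1
Slice 7: Δl = 1.4/cos51.0° = 2.225 m; N'_7 = 23·cos51.0° = 14.5; c'Δl = 10.90; W sinα = 17.9
Σc'Δl = 92.8 kN/m; ΣN' = 1046.0 kN/m; ΣW sinα = 269.2 kN/m
Resisting = 92.8 + 1046.0·tan22.1° = 92.8 + 424.7 = 517.5 kN/m
FS = 517.5 / 269.2 = 1.923

FS = 1.92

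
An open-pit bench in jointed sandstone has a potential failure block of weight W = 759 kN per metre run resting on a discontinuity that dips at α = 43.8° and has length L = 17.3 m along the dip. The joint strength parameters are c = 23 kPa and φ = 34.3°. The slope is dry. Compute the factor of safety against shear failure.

FS = 1.47

Resolving the block weight along and normal to the plane and applying the Mohr–Coulomb strength on the joint:
N' = W cosα = 759·cos43.8° = 547.8 kN/m
Driving force T = W sinα = 759·sin43.8° = 525.3 kN/m
Resisting force R = c·L + N'·tanφ = 23·17.3 + 547.8·tan34.3° = 397.9 + 373.7 = 771.6 kN/m
FS = R / T = 771.6 / 525.3 = 1.469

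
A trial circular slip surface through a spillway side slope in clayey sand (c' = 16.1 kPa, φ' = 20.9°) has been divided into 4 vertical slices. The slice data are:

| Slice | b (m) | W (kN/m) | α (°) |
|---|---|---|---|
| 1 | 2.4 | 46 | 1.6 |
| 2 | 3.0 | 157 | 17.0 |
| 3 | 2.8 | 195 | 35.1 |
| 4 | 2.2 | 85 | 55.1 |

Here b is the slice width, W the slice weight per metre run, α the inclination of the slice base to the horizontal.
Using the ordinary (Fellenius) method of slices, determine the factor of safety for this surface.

FS = 1.57

Ordinary method of slices: FS = Σ[c'·Δl_i + (W_i cosα_i)·tanφ'] / Σ W_i sinα_i, with Δl_i = b_i / cosα_i.
Slice 1: Δl = 2.4/cos1.6° = 2.401 m; N'_1 = 46·cos1.6° = 46.0; c'Δl = 38.66; W sinα = 1.3
Slice 2: Δl = 3.0/cos17.0° = 3.137 m; N'_2 = 157·cos17.0° = 150.1; c'Δl = 50.51; W sinα = 45.9
Slice 3: Δl = 2.8/cos35.1° = 3.422 m; N'_3 = 195·cos35.1° = 159.5; c'Δl = 55.10; W sinα = 112.1
Slice 4: Δl = 2.2/cos55.1° = 3.845 m; N'_4 = 85·cos55.1° = 48.6; c'Δl = 61.91; W sinα = 69.7
Σc'Δl = 206.2 kN/m; ΣN' = 404.3 kN/m; ΣW sinα = 229.0 kN/m
Resisting = 206.2 + 404.3·tan20.9° = 206.2 + 154.4 = 360.6 kN/m
FS = 360.6 / 229.0 = 1.574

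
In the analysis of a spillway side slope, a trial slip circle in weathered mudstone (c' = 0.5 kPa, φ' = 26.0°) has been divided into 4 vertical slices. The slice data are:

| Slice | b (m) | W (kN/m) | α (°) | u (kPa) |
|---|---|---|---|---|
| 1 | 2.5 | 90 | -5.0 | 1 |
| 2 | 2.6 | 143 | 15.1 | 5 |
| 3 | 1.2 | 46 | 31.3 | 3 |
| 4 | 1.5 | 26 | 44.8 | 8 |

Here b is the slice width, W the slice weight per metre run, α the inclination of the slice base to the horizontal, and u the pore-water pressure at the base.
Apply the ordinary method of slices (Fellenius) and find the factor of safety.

Ordinary method of slices: FS = Σ[c'·Δl_i + (W_i cosα_i − u_i·Δl_i)·tanφ'] / Σ W_i sinα_i, with Δl_i = b_i / cosα_i.
Slice 1: Δl = 2.5/cos(-5.0°) = 2.510 m; N'_1 = 90·cos(-5.0°) − 1·2.510 = 87.1; c'Δl = 1.25; W sinα = -7.8
Slice 2: Δl = 2.6/cos15.1° = 2.693 m; N'_2 = 143·cos15.1° − 5·2.693 = 124.6; c'Δl = 1.35; W sinα = 37.3
Slice 3: Δl = 1.2/cos31.3° = 1.404 m; N'_3 = 46·cos31.3° − 3·1.404 = 35.1; c'Δl = 0.70; W sinα = 23.9
Slice 4: Δl = 1.5/cos44.8° = 2.114 m; N'_4 = 26·cos44.8° − 8·2.114 = 1.5; c'Δl = 1.06; W sinα = 18.3
Σc'Δl = 4.4 kN/m; ΣN' = 248.4 kN/m; ΣW sinα = 71.6 kN/m
Resisting = 4.4 + 248.4·tan26.0° = 4.4 + 121.1 = 125.5 kN/m
FS = 125.5 / 71.6 = 1.752

FS = 1.75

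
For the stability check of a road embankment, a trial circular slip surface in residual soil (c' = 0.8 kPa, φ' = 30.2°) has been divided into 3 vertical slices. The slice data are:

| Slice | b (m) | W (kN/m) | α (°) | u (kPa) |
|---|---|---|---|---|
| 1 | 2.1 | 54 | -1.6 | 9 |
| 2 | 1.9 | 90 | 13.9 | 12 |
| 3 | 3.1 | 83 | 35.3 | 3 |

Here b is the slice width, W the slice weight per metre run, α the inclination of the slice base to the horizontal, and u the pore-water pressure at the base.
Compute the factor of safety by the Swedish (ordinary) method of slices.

Ordinary method of slices: FS = Σ[c'·Δl_i + (W_i cosα_i − u_i·Δl_i)·tanφ'] / Σ W_i sinα_i, with Δl_i = b_i / cosα_i.
Slice 1: Δl = 2.1/cos(-1.6°) = 2.101 m; N'_1 = 54·cos(-1.6°) − 9·2.101 = 35.1; c'Δl = 1.68; W sinα = -1.5
Slice 2: Δl = 1.9/cos13.9° = 1.957 m; N'_2 = 90·cos13.9° − 12·1.957 = 63.9; c'Δl = 1.57; W sinα = 21.6
Slice 3: Δl = 3.1/cos35.3° = 3.798 m; N'_3 = 83·cos35.3° − 3·3.798 = 56.3; c'Δl = 3.04; W sinα = 48.0
Σc'Δl = 6.3 kN/m; ΣN' = 155.3 kN/m; ΣW sinα = 68.1 kN/m
Resisting = 6.3 + 155.3·tan30.2° = 6.3 + 90.4 = 96.7 kN/m
FS = 96.7 / 68.1 = 1.420

FS = 1.42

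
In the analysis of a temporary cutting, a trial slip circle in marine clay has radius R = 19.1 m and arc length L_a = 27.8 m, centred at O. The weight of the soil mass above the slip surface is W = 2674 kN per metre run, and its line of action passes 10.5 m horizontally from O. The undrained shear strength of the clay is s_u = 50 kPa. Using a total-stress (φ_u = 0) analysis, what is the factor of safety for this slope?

Taking moments about the centre O, the resisting moment is provided by the undrained shear strength acting along the arc:
M_R = s_u·L_a·R = 50·27.80·19.1 = 26549.0 kN·m/m
M_D = W·d = 2674·10.5 = 28077.0 kN·m/m
FS = M_R / M_D = 26549.0 / 28077.0 = 0.946

FS = 0.95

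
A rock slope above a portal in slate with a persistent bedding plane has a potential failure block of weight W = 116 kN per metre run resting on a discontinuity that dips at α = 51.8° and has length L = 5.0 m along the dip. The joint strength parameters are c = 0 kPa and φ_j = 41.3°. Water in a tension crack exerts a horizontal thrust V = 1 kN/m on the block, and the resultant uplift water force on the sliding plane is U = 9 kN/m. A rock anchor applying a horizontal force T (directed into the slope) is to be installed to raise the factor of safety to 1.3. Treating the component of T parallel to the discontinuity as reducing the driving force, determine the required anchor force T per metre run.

T = 43 kN/m

Resolving forces along and normal to the sliding plane, with the horizontal anchor force T adding T·sinα to the effective normal force and T·cosα acting up the plane against the driving force:
FS = [cL + (W cosα − U − V sinα + T sinα) tanφ_j] / [W sinα + V cosα − T cosα]
Without the anchor: N' = 61.9 kN/m, driving T_d = 91.8 kN/m, resisting R = 0·5.0 + 61.9·tan41.3° = 54.4 kN/m, FS = 0.59.
Setting FS = 1.3 and solving for T:
1.3·(91.8 − T cos51.8°) = 54.4 + T sin51.8°·tan41.3°
T·(sin51.8°·tan41.3° + 1.3·cos51.8°) = 1.3·91.8 − 54.4
T·(0.7859·0.8785 + 1.3·0.6184) = 119.3 − 54.4 = 64.9
T·1.4943 = 64.9
T = 43.4 kN/m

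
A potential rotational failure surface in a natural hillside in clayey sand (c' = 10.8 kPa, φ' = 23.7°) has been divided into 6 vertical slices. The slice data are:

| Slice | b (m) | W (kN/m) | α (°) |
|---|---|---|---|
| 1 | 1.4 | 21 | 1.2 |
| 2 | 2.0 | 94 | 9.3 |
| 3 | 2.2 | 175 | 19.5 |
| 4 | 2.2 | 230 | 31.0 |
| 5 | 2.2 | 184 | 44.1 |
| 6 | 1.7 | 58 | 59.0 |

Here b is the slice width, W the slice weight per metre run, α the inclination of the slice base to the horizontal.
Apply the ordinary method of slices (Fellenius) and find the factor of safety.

Ordinary method of slices: FS = Σ[c'·Δl_i + (W_i cosα_i)·tanφ'] / Σ W_i sinα_i, with Δl_i = b_i / cosα_i.
Slice 1: Δl = 1.4/cos1.2° = 1.400 m; N'_1 = 21·cos1.2° = 21.0; c'Δl = 15.12; W sinα = 0.4
Slice 2: Δl = 2.0/cos9.3° = 2.027 m; N'_2 = 94·cos9.3° = 92.8; c'Δl = 21.89; W sinα = 15.2
Slice 3: Δl = 2.2/cos19.5° = 2.334 m; N'_3 = 175·cos19.5° = 165.0; c'Δl = 25.21; W sinα = 58.4
Slice 4: Δl = 2.2/cos31.0° = 2.567 m; N'_4 = 230·cos31.0° = 197.1; c'Δl = 27.72; W sinα = 118.5
Slice 5: Δl = 2.2/cos44.1° = 3.064 m; N'_5 = 184·cos44.1° = 132.1; c'Δl = 33.09; W sinα = 128.0
Slice 6: Δl = 1.7/cos59.0° = 3.301 m; N'_6 = 58·cos59.0° = 29.9; c'Δl = 35.65; W sinα = 49.7
Σc'Δl = 158.7 kN/m; ΣN' = 637.9 kN/m; ΣW sinα = 370.3 kN/m
Resisting = 158.7 + 637.9·tan23.7° = 158.7 + 280.0 = 438.7 kN/m
FS = 438.7 / 370.3 = 1.185

FS = 1.18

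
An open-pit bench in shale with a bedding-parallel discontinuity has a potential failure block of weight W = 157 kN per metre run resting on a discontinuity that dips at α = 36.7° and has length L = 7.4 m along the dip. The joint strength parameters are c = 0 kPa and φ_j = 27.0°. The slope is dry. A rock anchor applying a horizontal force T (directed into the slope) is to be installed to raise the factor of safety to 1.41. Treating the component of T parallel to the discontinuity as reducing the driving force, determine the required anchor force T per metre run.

Resolving forces along and normal to the sliding plane, with the horizontal anchor force T adding T·sinα to the effective normal force and T·cosα acting up the plane against the driving force:
FS = [cL + (W cosα + T sinα) tanφ_j] / [W sinα − T cosα]
Without the anchor: N' = 125.9 kN/m, driving T_d = 93.8 kN/m, resisting R = 0·7.4 + 125.9·tan27.0° = 64.1 kN/m, FS = 0.68.
Setting FS = 1.41 and solving for T:
1.41·(93.8 − T cos36.7°) = 64.1 + T sin36.7°·tan27.0°
T·(sin36.7°·tan27.0° + 1.41·cos36.7°) = 1.41·93.8 − 64.1
T·(0.5976·0.5095 + 1.41·0.8018) = 132.3 − 64.1 = 68.2
T·1.4350 = 68.2
T = 47.5 kN/m

T = 47 kN/m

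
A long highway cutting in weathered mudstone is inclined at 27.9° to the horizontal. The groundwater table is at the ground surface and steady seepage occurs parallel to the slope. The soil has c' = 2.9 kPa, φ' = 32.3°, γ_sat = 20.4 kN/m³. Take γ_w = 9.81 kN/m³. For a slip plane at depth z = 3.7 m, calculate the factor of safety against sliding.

With seepage parallel to the slope and the water table at the surface, the effective normal stress on the slip plane uses the buoyant unit weight γ' = γ_sat − γ_w while the driving shear stress uses γ_sat:
FS = [c' + γ' z cos²β tanφ'] / [γ_sat z sinβ cosβ]
γ' = 20.4 − 9.81 = 10.59 kN/m³
Numerator = 2.9 + 10.59·3.7·cos²27.9°·tan32.3° = 2.9 + 10.59·3.7·0.7810·0.6322 = 22.247 kPa
Denominator = 20.4·3.7·sin27.9°·cos27.9° = 20.4·3.7·0.4679·0.8838 = 31.214 kPa
FS = 22.247 / 31.214 = 0.713

FS = 0.71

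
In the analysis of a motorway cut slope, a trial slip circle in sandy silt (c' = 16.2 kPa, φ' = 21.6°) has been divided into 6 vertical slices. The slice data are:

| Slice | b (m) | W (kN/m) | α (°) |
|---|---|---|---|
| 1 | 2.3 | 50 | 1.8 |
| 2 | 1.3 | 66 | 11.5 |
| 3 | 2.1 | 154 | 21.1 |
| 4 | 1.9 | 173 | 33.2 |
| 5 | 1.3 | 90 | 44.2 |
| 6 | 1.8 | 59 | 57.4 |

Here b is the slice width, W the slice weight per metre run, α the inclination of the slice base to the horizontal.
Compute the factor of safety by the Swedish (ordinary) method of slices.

Ordinary method of slices: FS = Σ[c'·Δl_i + (W_i cosα_i)·tanφ'] / Σ W_i sinα_i, with Δl_i = b_i / cosα_i.
Slice 1: Δl = 2.3/cos1.8° = 2.301 m; N'_1 = 50·cos1.8° = 50.0; c'Δl = 37.28; W sinα = 1.6
Slice 2: Δl = 1.3/cos11.5° = 1.327 m; N'_2 = 66·cos11.5° = 64.7; c'Δl = 21.49; W sinα = 13.2
Slice 3: Δl = 2.1/cos21.1° = 2.251 m; N'_3 = 154·cos21.1° = 143.7; c'Δl = 36.46; W sinα = 55.4
Slice 4: Δl = 1.9/cos33.2° = 2.271 m; N'_4 = 173·cos33.2° = 144.8; c'Δl = 36.78; W sinα = 94.7
Slice 5: Δl = 1.3/cos44.2° = 1.813 m; N'_5 = 90·cos44.2° = 64.5; c'Δl = 29.38; W sinα = 62.7
Slice 6: Δl = 1.8/cos57.4° = 3.341 m; N'_6 = 59·cos57.4° = 31.8; c'Δl = 54.12; W sinα = 49.7
Σc'Δl = 215.5 kN/m; ΣN' = 499.4 kN/m; ΣW sinα = 277.3 kN/m
Resisting = 215.5 + 499.4·tan21.6° = 215.5 + 197.7 = 413.2 kN/m
FS = 413.2 / 277.3 = 1.490

FS = 1.49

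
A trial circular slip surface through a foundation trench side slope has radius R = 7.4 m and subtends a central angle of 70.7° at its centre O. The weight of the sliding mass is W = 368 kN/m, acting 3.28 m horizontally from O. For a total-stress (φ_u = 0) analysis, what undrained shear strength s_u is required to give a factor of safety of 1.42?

s_u = 25.4 kPa

FS = s_u·L_a·R / (W·d), so s_u = FS·W·d / (L_a·R).
Arc length L_a = R·θ = 7.4·(70.7°·π/180) = 7.4·1.2339 = 9.13 m
s_u = 1.42·368·3.28 / (9.13·7.4) = 1714.0 / 67.57 = 25.37 kPa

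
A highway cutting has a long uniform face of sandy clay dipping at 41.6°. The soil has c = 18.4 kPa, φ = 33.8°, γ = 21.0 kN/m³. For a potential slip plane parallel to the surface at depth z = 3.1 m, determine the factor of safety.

FS = 1.32

For an infinite slope with a slip plane parallel to the surface (no pore pressure): FS = [c + γz cos²β tanφ] / [γz sinβ cosβ].
γz = 21.0·3.1 = 65.10 kN/m²
Numerator = 18.4 + 65.10·cos²41.6°·tan33.8° = 18.4 + 65.10·0.5592·0.6694 = 42.770 kPa
Denominator = 65.10·sin41.6°·cos41.6° = 65.10·0.6639·0.7478 = 32.321 kPa
FS = 42.770 / 32.321 = 1.323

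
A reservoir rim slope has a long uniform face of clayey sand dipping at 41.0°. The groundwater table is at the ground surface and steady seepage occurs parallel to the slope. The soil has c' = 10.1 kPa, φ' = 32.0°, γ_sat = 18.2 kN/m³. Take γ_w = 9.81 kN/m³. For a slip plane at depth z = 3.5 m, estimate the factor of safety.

FS = 0.65

With seepage parallel to the slope and the water table at the surface, the effective normal stress on the slip plane uses the buoyant unit weight γ' = γ_sat − γ_w while the driving shear stress uses γ_sat:
FS = [c' + γ' z cos²β tanφ'] / [γ_sat z sinβ cosβ]
γ' = 18.2 − 9.81 = 8.39 kN/m³
Numerator = 10.1 + 8.39·3.5·cos²41.0°·tan32.0° = 10.1 + 8.39·3.5·0.5696·0.6249 = 20.552 kPa
Denominator = 18.2·3.5·sin41.0°·cos41.0° = 18.2·3.5·0.6561·0.7547 = 31.540 kPa
FS = 20.552 / 31.540 = 0.652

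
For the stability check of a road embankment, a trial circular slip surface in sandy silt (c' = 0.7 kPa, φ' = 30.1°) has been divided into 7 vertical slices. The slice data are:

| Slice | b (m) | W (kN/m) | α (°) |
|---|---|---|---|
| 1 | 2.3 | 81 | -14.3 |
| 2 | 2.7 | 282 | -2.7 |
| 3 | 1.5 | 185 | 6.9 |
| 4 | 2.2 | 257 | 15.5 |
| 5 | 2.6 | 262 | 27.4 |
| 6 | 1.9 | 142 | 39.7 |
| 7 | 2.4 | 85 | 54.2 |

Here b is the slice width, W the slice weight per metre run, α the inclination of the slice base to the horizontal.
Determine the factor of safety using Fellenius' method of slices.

FS = 2.07

Ordinary method of slices: FS = Σ[c'·Δl_i + (W_i cosα_i)·tanφ'] / Σ W_i sinα_i, with Δl_i = b_i / cosα_i.
Slice 1: Δl = 2.3/cos(-14.3°) = 2.374 m; N'_1 = 81·cos(-14.3°) = 78.5; c'Δl = 1.66; W sinα = -20.0
Slice 2: Δl = 2.7/cos(-2.7°) = 2.703 m; N'_2 = 282·cos(-2.7°) = 281.7; c'Δl = 1.89; W sinα = -13.3
Slice 3: Δl = 1.5/cos6.9° = 1.511 m; N'_3 = 185·cos6.9° = 183.7; c'Δl = 1.06; W sinα = 22.2
Slice 4: Δl = 2.2/cos15.5° = 2.283 m; N'_4 = 257·cos15.5° = 247.7; c'Δl = 1.60; W sinα = 68.7
Slice 5: Δl = 2.6/cos27.4° = 2.929 m; N'_5 = 262·cos27.4° = 232.6; c'Δl = 2.05; W sinα = 120.6
Slice 6: Δl = 1.9/cos39.7° = 2.469 m; N'_6 = 142·cos39.7° = 109.3; c'Δl = 1.73; W sinα = 90.7
Slice 7: Δl = 2.4/cos54.2° = 4.103 m; N'_7 = 85·cos54.2° = 49.7; c'Δl = 2.87; W sinα = 68.9
Σc'Δl = 12.9 kN/m; ΣN' = 1183.1 kN/m; ΣW sinα = 337.8 kN/m
Resisting = 12.9 + 1183.1·tan30.1° = 12.9 + 685.8 = 698.7 kN/m
FS = 698.7 / 337.8 = 2.068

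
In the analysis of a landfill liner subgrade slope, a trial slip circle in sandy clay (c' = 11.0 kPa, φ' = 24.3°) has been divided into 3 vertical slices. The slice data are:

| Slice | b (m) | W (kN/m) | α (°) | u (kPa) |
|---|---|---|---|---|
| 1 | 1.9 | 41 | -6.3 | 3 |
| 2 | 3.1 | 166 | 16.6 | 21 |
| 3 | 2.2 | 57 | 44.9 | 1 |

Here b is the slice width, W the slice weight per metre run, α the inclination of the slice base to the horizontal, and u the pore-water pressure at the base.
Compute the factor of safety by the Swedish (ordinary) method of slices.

FS = 1.98

Ordinary method of slices: FS = Σ[c'·Δl_i + (W_i cosα_i − u_i·Δl_i)·tanφ'] / Σ W_i sinα_i, with Δl_i = b_i / cosα_i.
Slice 1: Δl = 1.9/cos(-6.3°) = 1.912 m; N'_1 = 41·cos(-6.3°) − 3·1.912 = 35.0; c'Δl = 21.03; W sinα = -4.5
Slice 2: Δl = 3.1/cos16.6° = 3.235 m; N'_2 = 166·cos16.6° − 21·3.235 = 91.2; c'Δl = 35.58; W sinα = 47.4
Slice 3: Δl = 2.2/cos44.9° = 3.106 m; N'_3 = 57·cos44.9° − 1·3.106 = 37.3; c'Δl = 34.16; W sinα = 40.2
Σc'Δl = 90.8 kN/m; ΣN' = 163.4 kN/m; ΣW sinα = 83.2 kN/m
Resisting = 90.8 + 163.4·tan24.3° = 90.8 + 73.8 = 164.6 kN/m
FS = 164.6 / 83.2 = 1.979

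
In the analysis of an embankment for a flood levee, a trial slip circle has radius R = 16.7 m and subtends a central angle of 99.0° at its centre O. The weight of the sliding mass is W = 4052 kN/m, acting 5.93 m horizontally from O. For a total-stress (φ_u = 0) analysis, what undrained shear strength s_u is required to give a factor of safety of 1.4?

FS = s_u·L_a·R / (W·d), so s_u = FS·W·d / (L_a·R).
Arc length L_a = R·θ = 16.7·(99.0°·π/180) = 16.7·1.7279 = 28.86 m
s_u = 1.4·4052·5.93 / (28.86·16.7) = 33639.7 / 481.89 = 69.81 kPa

s_u = 69.8 kPa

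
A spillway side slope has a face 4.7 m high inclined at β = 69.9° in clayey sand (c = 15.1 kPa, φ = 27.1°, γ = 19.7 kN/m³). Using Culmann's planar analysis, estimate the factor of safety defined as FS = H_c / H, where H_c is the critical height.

FS = 2.05

H_c = (4c/γ) · sinβ cosφ / [1 − cos(β − φ)]
    = (4·15.1/19.7) · sin69.9°·cos27.1° / [1 − cos42.8°]
    = 3.066 · 0.8360 / 0.2663 = 9.63 m
FS = H_c / H = 9.63 / 4.7 = 2.048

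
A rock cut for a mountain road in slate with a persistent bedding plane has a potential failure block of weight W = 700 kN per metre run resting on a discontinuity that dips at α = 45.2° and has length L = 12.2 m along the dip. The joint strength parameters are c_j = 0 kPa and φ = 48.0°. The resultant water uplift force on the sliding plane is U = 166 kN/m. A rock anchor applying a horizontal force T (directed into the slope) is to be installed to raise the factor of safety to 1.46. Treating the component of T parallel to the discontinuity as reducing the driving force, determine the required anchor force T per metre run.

T = 199 kN/m

Resolving forces along and normal to the sliding plane, with the horizontal anchor force T adding T·sinα to the effective normal force and T·cosα acting up the plane against the driving force:
FS = [c_jL + (W cosα − U + T sinα) tanφ] / [W sinα − T cosα]
Without the anchor: N' = 327.2 kN/m, driving T_d = 496.7 kN/m, resisting R = 0·12.2 + 327.2·tan48.0° = 363.4 kN/m, FS = 0.73.
Setting FS = 1.46 and solving for T:
1.46·(496.7 − T cos45.2°) = 363.4 + T sin45.2°·tan48.0°
T·(sin45.2°·tan48.0° + 1.46·cos45.2°) = 1.46·496.7 − 363.4
T·(0.7096·1.1106 + 1.46·0.7046) = 725.2 − 363.4 = 361.7
T·1.8168 = 361.7
T = 199.1 kN/m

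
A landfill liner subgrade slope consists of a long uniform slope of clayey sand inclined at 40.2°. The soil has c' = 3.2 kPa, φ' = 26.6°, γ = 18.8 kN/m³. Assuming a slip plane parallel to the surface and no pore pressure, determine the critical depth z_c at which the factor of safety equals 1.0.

Setting FS = 1.00 in FS = [c' + γz cos²β tanφ'] / [γz sinβ cosβ] and solving for z:
z = c' / [γ cosβ (FS·sinβ − cosβ·tanφ')]
  = 3.2 / [18.8·cos40.2°·(1.00·sin40.2° − cos40.2°·tan26.6°)]
  = 3.2 / [18.8·0.7638·(1.00·0.6455 − 0.7638·0.5008)]
  = 3.2 / 3.7762 = 0.847 m

z_c = 0.85 m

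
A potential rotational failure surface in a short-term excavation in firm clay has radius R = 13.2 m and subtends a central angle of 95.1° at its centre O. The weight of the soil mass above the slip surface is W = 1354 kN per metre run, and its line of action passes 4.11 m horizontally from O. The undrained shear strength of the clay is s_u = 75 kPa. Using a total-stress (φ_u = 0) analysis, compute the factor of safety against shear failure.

Taking moments about the centre O, the resisting moment is provided by the undrained shear strength acting along the arc:
Arc length L_a = R·θ = 13.2·(95.1°·π/180) = 13.2·1.6598 = 21.91 m
M_R = s_u·L_a·R = 75·21.91·13.2 = 21690.4 kN·m/m
M_D = W·d = 1354·4.11 = 5564.9 kN·m/m
FS = M_R / M_D = 21690.4 / 5564.9 = 3.898

FS = 3.90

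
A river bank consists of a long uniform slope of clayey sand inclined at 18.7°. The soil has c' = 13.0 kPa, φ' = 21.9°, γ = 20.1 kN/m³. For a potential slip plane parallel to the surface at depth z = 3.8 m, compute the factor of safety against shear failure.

For an infinite slope with a slip plane parallel to the surface (no pore pressure): FS = [c' + γz cos²β tanφ'] / [γz sinβ cosβ].
γz = 20.1·3.8 = 76.38 kN/m²
Numerator = 13.0 + 76.38·cos²18.7°·tan21.9° = 13.0 + 76.38·0.8972·0.4020 = 40.548 kPa
Denominator = 76.38·sin18.7°·cos18.7° = 76.38·0.3206·0.9472 = 23.196 kPa
FS = 40.548 / 23.196 = 1.748

FS = 1.75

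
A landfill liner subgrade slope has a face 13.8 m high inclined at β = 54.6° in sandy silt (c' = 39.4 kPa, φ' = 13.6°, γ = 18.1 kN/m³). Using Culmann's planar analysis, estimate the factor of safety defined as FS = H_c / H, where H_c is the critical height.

FS = 2.04

H_c = (4c'/γ) · sinβ cosφ' / [1 − cos(β − φ')]
    = (4·39.4/18.1) · sin54.6°·cos13.6° / [1 − cos41.0°]
    = 8.707 · 0.7923 / 0.2453 = 28.12 m
FS = H_c / H = 28.12 / 13.8 = 2.038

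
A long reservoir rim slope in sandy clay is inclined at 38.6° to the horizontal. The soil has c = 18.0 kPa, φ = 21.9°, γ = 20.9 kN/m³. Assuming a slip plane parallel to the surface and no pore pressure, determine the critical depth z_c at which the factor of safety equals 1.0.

z_c = 3.56 m

Setting FS = 1.00 in FS = [c + γz cos²β tanφ] / [γz sinβ cosβ] and solving for z:
z = c / [γ cosβ (FS·sinβ − cosβ·tanφ)]
  = 18.0 / [20.9·cos38.6°·(1.00·sin38.6° − cos38.6°·tan21.9°)]
  = 18.0 / [20.9·0.7815·(1.00·0.6239 − 0.7815·0.4020)]
  = 18.0 / 5.0587 = 3.558 m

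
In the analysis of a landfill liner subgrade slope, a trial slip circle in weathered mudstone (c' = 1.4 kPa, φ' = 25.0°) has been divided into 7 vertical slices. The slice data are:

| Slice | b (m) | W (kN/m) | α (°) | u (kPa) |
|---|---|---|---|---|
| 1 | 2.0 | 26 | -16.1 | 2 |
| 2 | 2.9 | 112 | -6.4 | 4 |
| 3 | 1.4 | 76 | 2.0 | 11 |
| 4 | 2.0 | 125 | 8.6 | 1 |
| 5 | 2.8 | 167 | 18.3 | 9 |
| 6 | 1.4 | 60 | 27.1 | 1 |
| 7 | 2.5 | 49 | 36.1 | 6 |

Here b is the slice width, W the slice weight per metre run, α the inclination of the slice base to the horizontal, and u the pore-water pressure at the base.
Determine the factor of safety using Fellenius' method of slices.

FS = 2.35

Ordinary method of slices: FS = Σ[c'·Δl_i + (W_i cosα_i − u_i·Δl_i)·tanφ'] / Σ W_i sinα_i, with Δl_i = b_i / cosα_i.
Slice 1: Δl = 2.0/cos(-16.1°) = 2.082 m; N'_1 = 26·cos(-16.1°) − 2·2.082 = 20.8; c'Δl = 2.91; W sinα = -7.2
Slice 2: Δl = 2.9/cos(-6.4°) = 2.918 m; N'_2 = 112·cos(-6.4°) − 4·2.918 = 99.6; c'Δl = 4.09; W sinα = -12.5
Slice 3: Δl = 1.4/cos2.0° = 1.401 m; N'_3 = 76·cos2.0° − 11·1.401 = 60.5; c'Δl = 1.96; W sinα = 2.7
Slice 4: Δl = 2.0/cos8.6° = 2.023 m; N'_4 = 125·cos8.6° − 1·2.023 = 121.6; c'Δl = 2.83; W sinα = 18.7
Slice 5: Δl = 2.8/cos18.3° = 2.949 m; N'_5 = 167·cos18.3° − 9·2.949 = 132.0; c'Δl = 4.13; W sinα = 52.4
Slice 6: Δl = 1.4/cos27.1° = 1.573 m; N'_6 = 60·cos27.1° − 1·1.573 = 51.8; c'Δl = 2.20; W sinα = 27.3
Slice 7: Δl = 2.5/cos36.1° = 3.094 m; N'_7 = 49·cos36.1° − 6·3.094 = 21.0; c'Δl = 4.33; W sinα = 28.9
Σc'Δl = 22.5 kN/m; ΣN' = 507.4 kN/m; ΣW sinα = 110.3 kN/m
Resisting = 22.5 + 507.4·tan25.0° = 22.5 + 236.6 = 259.1 kN/m
FS = 259.1 / 110.3 = 2.349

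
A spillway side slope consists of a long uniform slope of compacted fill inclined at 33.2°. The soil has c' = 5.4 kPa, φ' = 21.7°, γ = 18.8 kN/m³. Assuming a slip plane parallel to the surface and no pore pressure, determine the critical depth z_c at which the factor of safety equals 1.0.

z_c = 1.60 m

Setting FS = 1.00 in FS = [c' + γz cos²β tanφ'] / [γz sinβ cosβ] and solving for z:
z = c' / [γ cosβ (FS·sinβ − cosβ·tanφ')]
  = 5.4 / [18.8·cos33.2°·(1.00·sin33.2° − cos33.2°·tan21.7°)]
  = 5.4 / [18.8·0.8368·(1.00·0.5476 − 0.8368·0.3979)]
  = 5.4 / 3.3755 = 1.600 m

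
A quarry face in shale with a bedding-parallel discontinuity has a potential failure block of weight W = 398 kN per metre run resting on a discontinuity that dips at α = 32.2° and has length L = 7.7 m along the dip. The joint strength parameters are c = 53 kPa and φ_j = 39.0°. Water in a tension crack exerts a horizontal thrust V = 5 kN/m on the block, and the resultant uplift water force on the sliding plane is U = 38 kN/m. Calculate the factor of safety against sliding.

FS = 3.00

Resolving the block weight along and normal to the plane and applying the Mohr–Coulomb strength on the joint:
N' = W cosα − U − V sinα = 398·cos32.2° − 38 − 5·sin32.2° = 296.1 kN/m
Driving force T = W sinα + V cosα = 398·sin32.2° + 5·cos32.2° = 216.3 kN/m
Resisting force R = c·L + N'·tanφ_j = 53·7.7 + 296.1·tan39.0° = 408.1 + 239.8 = 647.9 kN/m
FS = R / T = 647.9 / 216.3 = 2.995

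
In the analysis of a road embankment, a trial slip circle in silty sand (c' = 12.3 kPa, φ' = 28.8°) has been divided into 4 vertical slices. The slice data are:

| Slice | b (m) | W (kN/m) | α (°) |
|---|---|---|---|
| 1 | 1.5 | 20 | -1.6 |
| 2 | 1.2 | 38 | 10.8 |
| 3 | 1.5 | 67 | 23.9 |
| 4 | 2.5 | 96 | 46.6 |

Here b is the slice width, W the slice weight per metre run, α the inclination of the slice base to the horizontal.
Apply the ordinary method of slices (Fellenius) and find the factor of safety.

FS = 1.93

Ordinary method of slices: FS = Σ[c'·Δl_i + (W_i cosα_i)·tanφ'] / Σ W_i sinα_i, with Δl_i = b_i / cosα_i.
Slice 1: Δl = 1.5/cos(-1.6°) = 1.501 m; N'_1 = 20·cos(-1.6°) = 20.0; c'Δl = 18.46; W sinα = -0.6
Slice 2: Δl = 1.2/cos10.8° = 1.222 m; N'_2 = 38·cos10.8° = 37.3; c'Δl = 15.03; W sinα = 7.1
Slice 3: Δl = 1.5/cos23.9° = 1.641 m; N'_3 = 67·cos23.9° = 61.3; c'Δl = 20.18; W sinα = 27.1
Slice 4: Δl = 2.5/cos46.6° = 3.639 m; N'_4 = 96·cos46.6° = 66.0; c'Δl = 44.75; W sinα = 69.8
Σc'Δl = 98.4 kN/m; ΣN' = 184.5 kN/m; ΣW sinα = 103.5 kN/m
Resisting = 98.4 + 184.5·tan28.8° = 98.4 + 101.4 = 199.9 kN/m
FS = 199.9 / 103.5 = 1.932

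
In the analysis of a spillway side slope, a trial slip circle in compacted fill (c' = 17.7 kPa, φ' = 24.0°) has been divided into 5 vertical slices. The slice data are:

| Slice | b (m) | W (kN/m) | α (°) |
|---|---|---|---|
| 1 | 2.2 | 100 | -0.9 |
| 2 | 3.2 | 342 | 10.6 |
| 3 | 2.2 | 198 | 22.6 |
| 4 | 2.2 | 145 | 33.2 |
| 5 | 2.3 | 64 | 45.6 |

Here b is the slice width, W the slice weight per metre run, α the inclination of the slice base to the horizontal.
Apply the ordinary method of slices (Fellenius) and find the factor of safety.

FS = 2.26

Ordinary method of slices: FS = Σ[c'·Δl_i + (W_i cosα_i)·tanφ'] / Σ W_i sinα_i, with Δl_i = b_i / cosα_i.
Slice 1: Δl = 2.2/cos(-0.9°) = 2.200 m; N'_1 = 100·cos(-0.9°) = 100.0; c'Δl = 38.94; W sinα = -1.6
Slice 2: Δl = 3.2/cos10.6° = 3.256 m; N'_2 = 342·cos10.6° = 336.2; c'Δl = 57.62; W sinα = 62.9
Slice 3: Δl = 2.2/cos22.6° = 2.383 m; N'_3 = 198·cos22.6° = 182.8; c'Δl = 42.18; W sinα = 76.1
Slice 4: Δl = 2.2/cos33.2° = 2.629 m; N'_4 = 145·cos33.2° = 121.3; c'Δl = 46.54; W sinα = 79.4
Slice 5: Δl = 2.3/cos45.6° = 3.287 m; N'_5 = 64·cos45.6° = 44.8; c'Δl = 58.19; W sinα = 45.7
Σc'Δl = 243.5 kN/m; ΣN' = 785.1 kN/m; ΣW sinα = 262.6 kN/m
Resisting = 243.5 + 785.1·tan24.0° = 243.5 + 349.5 = 593.0 kN/m
FS = 593.0 / 262.6 = 2.259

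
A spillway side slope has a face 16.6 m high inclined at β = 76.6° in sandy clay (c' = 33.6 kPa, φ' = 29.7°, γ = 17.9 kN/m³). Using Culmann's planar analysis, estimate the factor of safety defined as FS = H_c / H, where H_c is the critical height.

FS = 1.21

H_c = (4c'/γ) · sinβ cosφ' / [1 − cos(β − φ')]
    = (4·33.6/17.9) · sin76.6°·cos29.7° / [1 − cos46.9°]
    = 7.508 · 0.8450 / 0.3167 = 20.03 m
FS = H_c / H = 20.03 / 16.6 = 1.207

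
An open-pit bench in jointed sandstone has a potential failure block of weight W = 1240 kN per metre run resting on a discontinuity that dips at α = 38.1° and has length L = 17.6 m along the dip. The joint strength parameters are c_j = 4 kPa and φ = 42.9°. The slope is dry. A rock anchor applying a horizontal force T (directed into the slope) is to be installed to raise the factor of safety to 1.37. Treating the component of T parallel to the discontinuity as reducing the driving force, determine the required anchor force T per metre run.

Resolving forces along and normal to the sliding plane, with the horizontal anchor force T adding T·sinα to the effective normal force and T·cosα acting up the plane against the driving force:
FS = [c_jL + (W cosα + T sinα) tanφ] / [W sinα − T cosα]
Without the anchor: N' = 975.8 kN/m, driving T_d = 765.1 kN/m, resisting R = 4·17.6 + 975.8·tan42.9° = 977.2 kN/m, FS = 1.28.
Setting FS = 1.37 and solving for T:
1.37·(765.1 − T cos38.1°) = 977.2 + T sin38.1°·tan42.9°
T·(sin38.1°·tan42.9° + 1.37·cos38.1°) = 1.37·765.1 − 977.2
T·(0.6170·0.9293 + 1.37·0.7869) = 1048.2 − 977.2 = 71.1
T·1.6515 = 71.1
T = 43.0 kN/m

T = 43 kN/m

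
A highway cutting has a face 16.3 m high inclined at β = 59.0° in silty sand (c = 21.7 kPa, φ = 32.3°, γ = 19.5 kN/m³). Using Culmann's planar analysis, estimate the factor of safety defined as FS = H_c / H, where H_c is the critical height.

H_c = (4c/γ) · sinβ cosφ / [1 − cos(β − φ)]
    = (4·21.7/19.5) · sin59.0°·cos32.3° / [1 − cos26.7°]
    = 4.451 · 0.7245 / 0.1066 = 30.25 m
FS = H_c / H = 30.25 / 16.3 = 1.856

FS = 1.86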